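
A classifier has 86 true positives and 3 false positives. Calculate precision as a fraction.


Precision = TP / (TP + FP) = 86 / 89 = 86/89.

86/89


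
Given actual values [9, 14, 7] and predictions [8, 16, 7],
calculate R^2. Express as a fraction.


Mean(y) = 10. SS_res = 5. SS_tot = 26. R^2 = 1 - 5/(26) = 21/26.

21/26


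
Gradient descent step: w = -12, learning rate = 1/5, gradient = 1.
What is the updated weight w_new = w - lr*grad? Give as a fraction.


w_new = -12 - 1/5 * 1 = -12 - 1/5 = -61/5.

-61/5


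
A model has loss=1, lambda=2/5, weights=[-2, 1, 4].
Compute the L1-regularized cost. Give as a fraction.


L1 norm = sum(|w|) = 7. J = 1 + 2/5 * 7 = 19/5.

19/5


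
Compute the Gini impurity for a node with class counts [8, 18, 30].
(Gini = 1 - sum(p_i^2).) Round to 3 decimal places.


Total = 56. Proportions: 8/56, 18/56, 30/56. sum(p_i^2) = 0.4107. Gini = 1 - 0.4107 = 0.5893, which rounds to 0.589.

0.589


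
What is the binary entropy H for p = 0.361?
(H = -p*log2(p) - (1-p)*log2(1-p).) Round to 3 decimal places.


H = -0.361*log2(0.361) - 0.639*log2(0.639) = 0.944.

0.944


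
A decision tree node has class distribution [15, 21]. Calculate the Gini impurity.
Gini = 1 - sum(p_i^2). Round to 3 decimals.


Total = 36. Proportions: 15/36, 21/36. sum(p_i^2) = 0.5139. Gini = 1 - 0.5139 = 0.4861, which rounds to 0.486.

0.486


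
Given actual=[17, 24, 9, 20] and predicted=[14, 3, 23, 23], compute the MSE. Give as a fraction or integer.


MSE = (1/4) * ((17-14)^2=9 + (24-3)^2=441 + (9-23)^2=196 + (20-23)^2=9). Sum = 655. MSE = 655/4.

655/4


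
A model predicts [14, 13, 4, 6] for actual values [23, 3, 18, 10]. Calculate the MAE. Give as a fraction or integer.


MAE = (1/4) * (|23-14|=9 + |3-13|=10 + |18-4|=14 + |10-6|=4). Sum = 37. MAE = 37/4.

37/4


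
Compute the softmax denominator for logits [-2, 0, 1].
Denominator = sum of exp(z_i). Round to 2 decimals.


Denom = e^-2=0.1353 + e^0=1.0000 + e^1=2.7183. Sum = 3.8536, which rounds to 3.85.

3.85


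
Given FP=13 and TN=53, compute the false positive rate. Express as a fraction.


FPR = FP / (FP + TN) = 13 / 66 = 13/66.

13/66


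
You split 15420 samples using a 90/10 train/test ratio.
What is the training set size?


Test set = 15420 * 10% = 1542. Training set = 15420 - 1542 = 13878.

13878


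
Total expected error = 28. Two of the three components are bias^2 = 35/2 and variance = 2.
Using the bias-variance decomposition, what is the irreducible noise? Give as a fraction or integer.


Total error = bias^2 + variance + irreducible noise. So irreducible noise = 28 - 35/2 - 2 = 17/2.

17/2


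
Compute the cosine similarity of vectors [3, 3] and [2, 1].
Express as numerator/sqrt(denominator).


dot = 9. |a|^2 = 18, |b|^2 = 5. cos = 9/sqrt(90).

9/sqrt(90)


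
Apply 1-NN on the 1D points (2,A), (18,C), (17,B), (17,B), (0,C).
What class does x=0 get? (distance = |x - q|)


Distances: |2-0|=2, |18-0|=18, |17-0|=17, |17-0|=17, |0-0|=0. 1 nearest: (0,C). Counts: {'C': 1}. Majority class: C.

C


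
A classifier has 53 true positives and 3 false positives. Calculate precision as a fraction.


Precision = TP / (TP + FP) = 53 / 56 = 53/56.

53/56


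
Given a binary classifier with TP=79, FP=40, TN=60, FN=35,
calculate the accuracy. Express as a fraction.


Accuracy = (TP + TN) / (TP + TN + FP + FN) = (79 + 60) / 214 = 139/214.

139/214


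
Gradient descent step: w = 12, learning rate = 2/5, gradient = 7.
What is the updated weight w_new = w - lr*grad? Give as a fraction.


w_new = 12 - 2/5 * 7 = 12 - 14/5 = 46/5.

46/5


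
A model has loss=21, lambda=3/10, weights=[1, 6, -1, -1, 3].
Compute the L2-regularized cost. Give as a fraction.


L2 sq norm = sum(w^2) = 48. J = 21 + 3/10 * 48 = 177/5.

177/5


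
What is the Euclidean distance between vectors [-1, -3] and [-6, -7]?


d = sqrt(sum of squared differences). (-1--6)^2=25, (-3--7)^2=16. Sum = 41.

sqrt(41)


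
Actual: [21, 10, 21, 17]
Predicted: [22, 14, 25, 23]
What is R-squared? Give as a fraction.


Mean(y) = 69/4. SS_res = 69. SS_tot = 323/4. R^2 = 1 - 69/(323/4) = 47/323.

47/323


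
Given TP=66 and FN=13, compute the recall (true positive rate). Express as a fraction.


Recall = TP / (TP + FN) = 66 / 79 = 66/79.

66/79


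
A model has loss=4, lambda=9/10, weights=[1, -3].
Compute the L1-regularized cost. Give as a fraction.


L1 norm = sum(|w|) = 4. J = 4 + 9/10 * 4 = 38/5.

38/5


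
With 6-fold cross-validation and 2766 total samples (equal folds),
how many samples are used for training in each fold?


Each validation fold has 2766/6 = 461 samples. Training set = 2766 - 461 = 2305.

2305


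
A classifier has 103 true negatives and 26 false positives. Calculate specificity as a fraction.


Specificity = TN / (TN + FP) = 103 / 129 = 103/129.

103/129


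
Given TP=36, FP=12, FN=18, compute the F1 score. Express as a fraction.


Precision = 36/48 = 3/4. Recall = 36/54 = 2/3. F1 = 2*P*R/(P+R) = 12/17.

12/17


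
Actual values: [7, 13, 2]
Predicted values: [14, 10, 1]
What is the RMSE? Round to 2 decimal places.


MSE = 19.6667. RMSE = sqrt(19.6667) = 4.43.

4.43


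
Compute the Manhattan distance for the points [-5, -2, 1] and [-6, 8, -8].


d = sum of absolute differences: |-5--6|=1 + |-2-8|=10 + |1--8|=9 = 20.

20


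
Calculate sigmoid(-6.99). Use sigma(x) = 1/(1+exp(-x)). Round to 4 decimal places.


sigma(-6.99) = 1/(1+e^(6.99)) = 1/(1+1085.721476) = 1/1086.721476 = 0.0009.

0.0009


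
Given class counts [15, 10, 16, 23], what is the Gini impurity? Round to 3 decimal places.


Total = 64. Proportions: 15/64, 10/64, 16/64, 23/64. sum(p_i^2) = 0.2710. Gini = 1 - 0.2710 = 0.7290, which rounds to 0.729.

0.729


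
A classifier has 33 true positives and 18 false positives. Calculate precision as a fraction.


Precision = TP / (TP + FP) = 33 / 51 = 11/17.

11/17


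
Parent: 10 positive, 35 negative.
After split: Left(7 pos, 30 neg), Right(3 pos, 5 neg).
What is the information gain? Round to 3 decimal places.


H(parent) = 0.7642. H(left) = 0.6998, H(right) = 0.9544. Weighted = (37/45)*0.6998 + (8/45)*0.9544 = 0.7451. IG = 0.7642 - 0.7451 = 0.0191, which rounds to 0.019.

0.019


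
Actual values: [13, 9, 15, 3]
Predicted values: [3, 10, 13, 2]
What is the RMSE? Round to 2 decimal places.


MSE = 26.5000. RMSE = sqrt(26.5000) = 5.15.

5.15


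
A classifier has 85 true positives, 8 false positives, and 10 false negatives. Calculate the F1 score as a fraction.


Precision = 85/93 = 85/93. Recall = 85/95 = 17/19. F1 = 2*P*R/(P+R) = 85/94.

85/94


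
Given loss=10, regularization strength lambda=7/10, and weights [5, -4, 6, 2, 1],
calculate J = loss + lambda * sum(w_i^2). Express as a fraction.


L2 sq norm = sum(w^2) = 82. J = 10 + 7/10 * 82 = 337/5.

337/5


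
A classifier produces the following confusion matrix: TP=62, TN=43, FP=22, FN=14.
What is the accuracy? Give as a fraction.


Accuracy = (TP + TN) / (TP + TN + FP + FN) = (62 + 43) / 141 = 35/47.

35/47


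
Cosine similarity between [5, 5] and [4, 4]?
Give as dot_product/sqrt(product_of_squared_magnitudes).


dot = 40. |a|^2 = 50, |b|^2 = 32. cos = 40/sqrt(1600).

40/sqrt(1600)


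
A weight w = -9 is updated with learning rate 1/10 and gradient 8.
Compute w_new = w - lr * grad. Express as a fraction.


w_new = -9 - 1/10 * 8 = -9 - 4/5 = -49/5.

-49/5


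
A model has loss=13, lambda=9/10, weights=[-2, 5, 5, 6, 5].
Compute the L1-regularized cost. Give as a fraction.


L1 norm = sum(|w|) = 23. J = 13 + 9/10 * 23 = 337/10.

337/10


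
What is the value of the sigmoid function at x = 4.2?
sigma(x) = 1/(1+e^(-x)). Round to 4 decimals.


sigma(4.2) = 1/(1+e^(-4.2)) = 1/(1+0.014996) = 1/1.014996 = 0.9852.

0.9852


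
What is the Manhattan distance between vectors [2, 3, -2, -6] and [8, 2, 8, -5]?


d = sum of absolute differences: |2-8|=6 + |3-2|=1 + |-2-8|=10 + |-6--5|=1 = 18.

18


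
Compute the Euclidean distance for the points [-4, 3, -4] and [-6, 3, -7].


d = sqrt(sum of squared differences). (-4--6)^2=4, (3-3)^2=0, (-4--7)^2=9. Sum = 13.

sqrt(13)


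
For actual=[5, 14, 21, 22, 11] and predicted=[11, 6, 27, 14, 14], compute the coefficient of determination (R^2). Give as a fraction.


Mean(y) = 73/5. SS_res = 209. SS_tot = 1006/5. R^2 = 1 - 209/(1006/5) = -39/1006.

-39/1006


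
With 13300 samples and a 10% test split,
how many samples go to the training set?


Test set = 13300 * 10% = 1330. Training set = 13300 - 1330 = 11970.

11970


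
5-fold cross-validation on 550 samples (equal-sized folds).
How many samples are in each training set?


Each validation fold has 550/5 = 110 samples. Training set = 550 - 110 = 440.

440


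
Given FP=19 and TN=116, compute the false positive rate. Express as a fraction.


FPR = FP / (FP + TN) = 19 / 135 = 19/135.

19/135


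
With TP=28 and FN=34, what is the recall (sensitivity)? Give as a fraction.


Recall = TP / (TP + FN) = 28 / 62 = 14/31.

14/31


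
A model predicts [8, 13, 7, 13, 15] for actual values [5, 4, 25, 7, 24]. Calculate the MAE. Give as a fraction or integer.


MAE = (1/5) * (|5-8|=3 + |4-13|=9 + |25-7|=18 + |7-13|=6 + |24-15|=9). Sum = 45. MAE = 9.

9


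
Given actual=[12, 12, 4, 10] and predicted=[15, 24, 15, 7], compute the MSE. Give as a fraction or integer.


MSE = (1/4) * ((12-15)^2=9 + (12-24)^2=144 + (4-15)^2=121 + (10-7)^2=9). Sum = 283. MSE = 283/4.

283/4


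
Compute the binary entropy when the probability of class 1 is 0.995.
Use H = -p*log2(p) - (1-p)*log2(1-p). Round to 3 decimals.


H = -0.995*log2(0.995) - 0.005*log2(0.005) = 0.045.

0.045


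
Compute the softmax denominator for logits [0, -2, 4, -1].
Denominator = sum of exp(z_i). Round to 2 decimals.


Denom = e^0=1.0000 + e^-2=0.1353 + e^4=54.5982 + e^-1=0.3679. Sum = 56.1014, which rounds to 56.10.

56.10


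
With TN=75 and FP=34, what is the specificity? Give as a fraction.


Specificity = TN / (TN + FP) = 75 / 109 = 75/109.

75/109


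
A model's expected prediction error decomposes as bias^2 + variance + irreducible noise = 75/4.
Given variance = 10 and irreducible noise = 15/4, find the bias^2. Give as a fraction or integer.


Total error = bias^2 + variance + irreducible noise. So bias^2 = 75/4 - 10 - 15/4 = 5.

5


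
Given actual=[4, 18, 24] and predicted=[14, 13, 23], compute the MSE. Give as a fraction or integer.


MSE = (1/3) * ((4-14)^2=100 + (18-13)^2=25 + (24-23)^2=1). Sum = 126. MSE = 42.

42


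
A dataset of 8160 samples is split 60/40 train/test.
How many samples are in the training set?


Test set = 8160 * 40% = 3264. Training set = 8160 - 3264 = 4896.

4896


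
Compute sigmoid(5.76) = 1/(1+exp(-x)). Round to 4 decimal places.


sigma(5.76) = 1/(1+e^(-5.76)) = 1/(1+0.003151) = 1/1.003151 = 0.9969.

0.9969


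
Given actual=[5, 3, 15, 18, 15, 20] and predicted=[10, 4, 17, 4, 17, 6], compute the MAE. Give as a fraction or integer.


MAE = (1/6) * (|5-10|=5 + |3-4|=1 + |15-17|=2 + |18-4|=14 + |15-17|=2 + |20-6|=14). Sum = 38. MAE = 19/3.

19/3


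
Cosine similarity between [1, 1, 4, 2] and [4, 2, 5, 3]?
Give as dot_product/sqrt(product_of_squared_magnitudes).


dot = 32. |a|^2 = 22, |b|^2 = 54. cos = 32/sqrt(1188).

32/sqrt(1188)


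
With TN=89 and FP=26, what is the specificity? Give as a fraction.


Specificity = TN / (TN + FP) = 89 / 115 = 89/115.

89/115


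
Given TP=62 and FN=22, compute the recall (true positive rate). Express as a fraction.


Recall = TP / (TP + FN) = 62 / 84 = 31/42.

31/42


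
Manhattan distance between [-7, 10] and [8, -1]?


d = sum of absolute differences: |-7-8|=15 + |10--1|=11 = 26.

26


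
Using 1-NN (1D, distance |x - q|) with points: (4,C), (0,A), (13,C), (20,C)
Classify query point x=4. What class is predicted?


Distances: |4-4|=0, |0-4|=4, |13-4|=9, |20-4|=16. 1 nearest: (4,C). Counts: {'C': 1}. Majority class: C.

C


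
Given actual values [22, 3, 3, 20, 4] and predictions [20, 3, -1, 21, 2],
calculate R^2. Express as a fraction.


Mean(y) = 52/5. SS_res = 25. SS_tot = 1886/5. R^2 = 1 - 25/(1886/5) = 1761/1886.

1761/1886


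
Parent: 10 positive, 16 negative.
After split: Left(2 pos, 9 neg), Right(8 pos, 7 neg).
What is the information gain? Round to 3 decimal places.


H(parent) = 0.9612. H(left) = 0.6840, H(right) = 0.9968. Weighted = (11/26)*0.6840 + (15/26)*0.9968 = 0.8645. IG = 0.9612 - 0.8645 = 0.0967, which rounds to 0.097.

0.097


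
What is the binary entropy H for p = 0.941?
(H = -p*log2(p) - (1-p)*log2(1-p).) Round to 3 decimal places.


H = -0.941*log2(0.941) - 0.059*log2(0.059) = 0.323.

0.323


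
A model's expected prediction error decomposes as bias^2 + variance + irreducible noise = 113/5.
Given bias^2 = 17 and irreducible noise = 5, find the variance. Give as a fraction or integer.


Total error = bias^2 + variance + irreducible noise. So variance = 113/5 - 17 - 5 = 3/5.

3/5


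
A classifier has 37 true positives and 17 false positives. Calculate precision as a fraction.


Precision = TP / (TP + FP) = 37 / 54 = 37/54.

37/54


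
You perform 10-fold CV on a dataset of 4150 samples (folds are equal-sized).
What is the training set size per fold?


Each validation fold has 4150/10 = 415 samples. Training set = 4150 - 415 = 3735.

3735


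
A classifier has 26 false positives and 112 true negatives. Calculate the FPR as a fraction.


FPR = FP / (FP + TN) = 26 / 138 = 13/69.

13/69


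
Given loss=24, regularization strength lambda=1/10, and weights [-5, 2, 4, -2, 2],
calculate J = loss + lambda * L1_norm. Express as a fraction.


L1 norm = sum(|w|) = 15. J = 24 + 1/10 * 15 = 51/2.

51/2


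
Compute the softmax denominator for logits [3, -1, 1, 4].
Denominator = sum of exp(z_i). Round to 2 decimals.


Denom = e^3=20.0855 + e^-1=0.3679 + e^1=2.7183 + e^4=54.5982. Sum = 77.7699, which rounds to 77.77.

77.77


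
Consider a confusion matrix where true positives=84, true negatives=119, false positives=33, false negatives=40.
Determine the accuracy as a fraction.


Accuracy = (TP + TN) / (TP + TN + FP + FN) = (84 + 119) / 276 = 203/276.

203/276


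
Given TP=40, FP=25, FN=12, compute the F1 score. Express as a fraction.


Precision = 40/65 = 8/13. Recall = 40/52 = 10/13. F1 = 2*P*R/(P+R) = 80/117.

80/117


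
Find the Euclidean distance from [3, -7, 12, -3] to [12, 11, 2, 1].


d = sqrt(sum of squared differences). (3-12)^2=81, (-7-11)^2=324, (12-2)^2=100, (-3-1)^2=16. Sum = 521.

sqrt(521)


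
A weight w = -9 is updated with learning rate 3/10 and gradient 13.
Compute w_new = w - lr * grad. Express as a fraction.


w_new = -9 - 3/10 * 13 = -9 - 39/10 = -129/10.

-129/10


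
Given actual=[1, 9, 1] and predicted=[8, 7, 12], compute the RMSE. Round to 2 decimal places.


MSE = 58.0000. RMSE = sqrt(58.0000) = 7.62.

7.62


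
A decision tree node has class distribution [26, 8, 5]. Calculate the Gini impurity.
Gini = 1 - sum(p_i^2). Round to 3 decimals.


Total = 39. Proportions: 26/39, 8/39, 5/39. sum(p_i^2) = 0.5030. Gini = 1 - 0.5030 = 0.4970, which rounds to 0.497.

0.497


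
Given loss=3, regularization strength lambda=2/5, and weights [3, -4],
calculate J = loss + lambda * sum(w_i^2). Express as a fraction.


L2 sq norm = sum(w^2) = 25. J = 3 + 2/5 * 25 = 13.

13


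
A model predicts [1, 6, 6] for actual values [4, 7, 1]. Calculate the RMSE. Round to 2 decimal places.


MSE = 11.6667. RMSE = sqrt(11.6667) = 3.42.

3.42


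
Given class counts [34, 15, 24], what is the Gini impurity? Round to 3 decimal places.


Total = 73. Proportions: 34/73, 15/73, 24/73. sum(p_i^2) = 0.3672. Gini = 1 - 0.3672 = 0.6328, which rounds to 0.633.

0.633


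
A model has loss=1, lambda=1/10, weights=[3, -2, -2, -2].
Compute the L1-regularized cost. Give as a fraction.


L1 norm = sum(|w|) = 9. J = 1 + 1/10 * 9 = 19/10.

19/10


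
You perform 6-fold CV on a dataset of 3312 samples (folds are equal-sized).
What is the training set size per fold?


Each validation fold has 3312/6 = 552 samples. Training set = 3312 - 552 = 2760.

2760


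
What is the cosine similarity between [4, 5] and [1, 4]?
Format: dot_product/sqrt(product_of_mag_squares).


dot = 24. |a|^2 = 41, |b|^2 = 17. cos = 24/sqrt(697).

24/sqrt(697)


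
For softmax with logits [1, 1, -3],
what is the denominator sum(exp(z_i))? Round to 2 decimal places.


Denom = e^1=2.7183 + e^1=2.7183 + e^-3=0.0498. Sum = 5.4864, which rounds to 5.49.

5.49


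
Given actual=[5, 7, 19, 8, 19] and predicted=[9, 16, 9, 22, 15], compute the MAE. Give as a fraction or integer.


MAE = (1/5) * (|5-9|=4 + |7-16|=9 + |19-9|=10 + |8-22|=14 + |19-15|=4). Sum = 41. MAE = 41/5.

41/5


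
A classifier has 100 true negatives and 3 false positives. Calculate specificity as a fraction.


Specificity = TN / (TN + FP) = 100 / 103 = 100/103.

100/103


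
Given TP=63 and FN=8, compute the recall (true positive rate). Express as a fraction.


Recall = TP / (TP + FN) = 63 / 71 = 63/71.

63/71


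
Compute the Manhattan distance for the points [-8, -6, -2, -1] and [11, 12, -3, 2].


d = sum of absolute differences: |-8-11|=19 + |-6-12|=18 + |-2--3|=1 + |-1-2|=3 = 41.

41


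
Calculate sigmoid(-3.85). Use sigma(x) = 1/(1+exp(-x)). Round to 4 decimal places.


sigma(-3.85) = 1/(1+e^(3.85)) = 1/(1+46.993063) = 1/47.993063 = 0.0208.

0.0208


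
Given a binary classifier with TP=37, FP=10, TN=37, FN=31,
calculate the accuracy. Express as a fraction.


Accuracy = (TP + TN) / (TP + TN + FP + FN) = (37 + 37) / 115 = 74/115.

74/115


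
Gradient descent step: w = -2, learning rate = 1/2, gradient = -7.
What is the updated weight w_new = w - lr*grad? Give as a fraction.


w_new = -2 - 1/2 * -7 = -2 - -7/2 = 3/2.

3/2


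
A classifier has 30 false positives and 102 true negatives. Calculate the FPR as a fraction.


FPR = FP / (FP + TN) = 30 / 132 = 5/22.

5/22


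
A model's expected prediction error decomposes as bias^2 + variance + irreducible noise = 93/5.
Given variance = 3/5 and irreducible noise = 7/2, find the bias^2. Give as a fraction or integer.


Total error = bias^2 + variance + irreducible noise. So bias^2 = 93/5 - 3/5 - 7/2 = 29/2.

29/2


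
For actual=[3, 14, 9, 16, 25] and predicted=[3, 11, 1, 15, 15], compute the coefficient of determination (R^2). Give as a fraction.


Mean(y) = 67/5. SS_res = 174. SS_tot = 1346/5. R^2 = 1 - 174/(1346/5) = 238/673.

238/673


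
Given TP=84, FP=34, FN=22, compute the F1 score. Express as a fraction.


Precision = 84/118 = 42/59. Recall = 84/106 = 42/53. F1 = 2*P*R/(P+R) = 3/4.

3/4


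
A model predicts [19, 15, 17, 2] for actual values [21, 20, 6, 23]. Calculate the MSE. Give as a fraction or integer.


MSE = (1/4) * ((21-19)^2=4 + (20-15)^2=25 + (6-17)^2=121 + (23-2)^2=441). Sum = 591. MSE = 591/4.

591/4


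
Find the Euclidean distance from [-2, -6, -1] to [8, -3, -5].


d = sqrt(sum of squared differences). (-2-8)^2=100, (-6--3)^2=9, (-1--5)^2=16. Sum = 125.

sqrt(125)


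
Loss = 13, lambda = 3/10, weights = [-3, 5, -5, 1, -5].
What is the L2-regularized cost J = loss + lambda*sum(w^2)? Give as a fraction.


L2 sq norm = sum(w^2) = 85. J = 13 + 3/10 * 85 = 77/2.

77/2


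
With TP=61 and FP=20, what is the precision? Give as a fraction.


Precision = TP / (TP + FP) = 61 / 81 = 61/81.

61/81


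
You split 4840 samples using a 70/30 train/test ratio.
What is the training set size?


Test set = 4840 * 30% = 1452. Training set = 4840 - 1452 = 3388.

3388


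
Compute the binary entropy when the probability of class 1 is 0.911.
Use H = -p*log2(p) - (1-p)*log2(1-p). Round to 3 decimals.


H = -0.911*log2(0.911) - 0.089*log2(0.089) = 0.433.

0.433


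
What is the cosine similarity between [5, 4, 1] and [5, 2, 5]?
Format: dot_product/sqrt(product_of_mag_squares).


dot = 38. |a|^2 = 42, |b|^2 = 54. cos = 38/sqrt(2268).

38/sqrt(2268)


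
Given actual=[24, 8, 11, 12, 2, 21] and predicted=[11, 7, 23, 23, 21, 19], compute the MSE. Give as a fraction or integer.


MSE = (1/6) * ((24-11)^2=169 + (8-7)^2=1 + (11-23)^2=144 + (12-23)^2=121 + (2-21)^2=361 + (21-19)^2=4). Sum = 800. MSE = 400/3.

400/3


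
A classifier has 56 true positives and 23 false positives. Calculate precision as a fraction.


Precision = TP / (TP + FP) = 56 / 79 = 56/79.

56/79


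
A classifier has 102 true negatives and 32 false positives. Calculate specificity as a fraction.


Specificity = TN / (TN + FP) = 102 / 134 = 51/67.

51/67


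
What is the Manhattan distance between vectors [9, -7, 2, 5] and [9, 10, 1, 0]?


d = sum of absolute differences: |9-9|=0 + |-7-10|=17 + |2-1|=1 + |5-0|=5 = 23.

23


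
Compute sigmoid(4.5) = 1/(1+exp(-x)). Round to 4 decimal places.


sigma(4.5) = 1/(1+e^(-4.5)) = 1/(1+0.011109) = 1/1.011109 = 0.9890.

0.9890


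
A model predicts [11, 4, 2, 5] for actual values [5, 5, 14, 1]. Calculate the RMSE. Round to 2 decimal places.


MSE = 49.2500. RMSE = sqrt(49.2500) = 7.02.

7.02


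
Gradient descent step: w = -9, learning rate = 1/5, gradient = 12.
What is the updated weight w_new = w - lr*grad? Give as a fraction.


w_new = -9 - 1/5 * 12 = -9 - 12/5 = -57/5.

-57/5


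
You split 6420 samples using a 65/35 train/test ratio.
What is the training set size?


Test set = 6420 * 35% = 2247. Training set = 6420 - 2247 = 4173.

4173


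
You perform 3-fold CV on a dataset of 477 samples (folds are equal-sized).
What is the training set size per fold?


Each validation fold has 477/3 = 159 samples. Training set = 477 - 159 = 318.

318


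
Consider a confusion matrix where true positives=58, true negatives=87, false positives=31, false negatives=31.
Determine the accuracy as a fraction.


Accuracy = (TP + TN) / (TP + TN + FP + FN) = (58 + 87) / 207 = 145/207.

145/207


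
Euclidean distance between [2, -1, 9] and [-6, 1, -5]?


d = sqrt(sum of squared differences). (2--6)^2=64, (-1-1)^2=4, (9--5)^2=196. Sum = 264.

sqrt(264)


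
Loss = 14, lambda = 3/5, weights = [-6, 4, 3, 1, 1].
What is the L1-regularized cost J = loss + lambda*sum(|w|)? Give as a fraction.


L1 norm = sum(|w|) = 15. J = 14 + 3/5 * 15 = 23.

23


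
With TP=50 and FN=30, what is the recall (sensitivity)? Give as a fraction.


Recall = TP / (TP + FN) = 50 / 80 = 5/8.

5/8


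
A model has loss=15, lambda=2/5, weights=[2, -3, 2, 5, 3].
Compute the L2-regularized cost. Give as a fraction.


L2 sq norm = sum(w^2) = 51. J = 15 + 2/5 * 51 = 177/5.

177/5


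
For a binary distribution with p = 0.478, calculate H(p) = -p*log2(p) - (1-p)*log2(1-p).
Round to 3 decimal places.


H = -0.478*log2(0.478) - 0.522*log2(0.522) = 0.999.

0.999


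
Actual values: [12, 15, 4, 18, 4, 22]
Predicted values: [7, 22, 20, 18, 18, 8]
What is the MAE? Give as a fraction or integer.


MAE = (1/6) * (|12-7|=5 + |15-22|=7 + |4-20|=16 + |18-18|=0 + |4-18|=14 + |22-8|=14). Sum = 56. MAE = 28/3.

28/3


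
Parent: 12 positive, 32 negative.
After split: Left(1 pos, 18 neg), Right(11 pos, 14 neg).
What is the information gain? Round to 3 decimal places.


H(parent) = 0.8454. H(left) = 0.2975, H(right) = 0.9896. Weighted = (19/44)*0.2975 + (25/44)*0.9896 = 0.6907. IG = 0.8454 - 0.6907 = 0.1547, which rounds to 0.155.

0.155


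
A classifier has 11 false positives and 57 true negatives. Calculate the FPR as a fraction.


FPR = FP / (FP + TN) = 11 / 68 = 11/68.

11/68


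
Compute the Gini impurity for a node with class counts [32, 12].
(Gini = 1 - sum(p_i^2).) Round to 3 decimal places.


Total = 44. Proportions: 32/44, 12/44. sum(p_i^2) = 0.6033. Gini = 1 - 0.6033 = 0.3967, which rounds to 0.397.

0.397


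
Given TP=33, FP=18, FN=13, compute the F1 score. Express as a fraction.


Precision = 33/51 = 11/17. Recall = 33/46 = 33/46. F1 = 2*P*R/(P+R) = 66/97.

66/97


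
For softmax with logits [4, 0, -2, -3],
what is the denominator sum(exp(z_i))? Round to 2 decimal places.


Denom = e^4=54.5982 + e^0=1.0000 + e^-2=0.1353 + e^-3=0.0498. Sum = 55.7833, which rounds to 55.78.

55.78


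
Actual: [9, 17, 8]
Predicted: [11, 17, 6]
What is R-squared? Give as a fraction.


Mean(y) = 34/3. SS_res = 8. SS_tot = 146/3. R^2 = 1 - 8/(146/3) = 61/73.

61/73


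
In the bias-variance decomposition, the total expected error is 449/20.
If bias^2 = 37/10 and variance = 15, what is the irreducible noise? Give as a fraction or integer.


Total error = bias^2 + variance + irreducible noise. So irreducible noise = 449/20 - 37/10 - 15 = 15/4.

15/4


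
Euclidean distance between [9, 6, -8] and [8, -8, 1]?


d = sqrt(sum of squared differences). (9-8)^2=1, (6--8)^2=196, (-8-1)^2=81. Sum = 278.

sqrt(278)


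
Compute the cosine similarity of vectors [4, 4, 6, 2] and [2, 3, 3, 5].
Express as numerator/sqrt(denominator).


dot = 48. |a|^2 = 72, |b|^2 = 47. cos = 48/sqrt(3384).

48/sqrt(3384)


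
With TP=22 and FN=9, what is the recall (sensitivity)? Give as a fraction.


Recall = TP / (TP + FN) = 22 / 31 = 22/31.

22/31


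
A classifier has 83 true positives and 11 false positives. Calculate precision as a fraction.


Precision = TP / (TP + FP) = 83 / 94 = 83/94.

83/94


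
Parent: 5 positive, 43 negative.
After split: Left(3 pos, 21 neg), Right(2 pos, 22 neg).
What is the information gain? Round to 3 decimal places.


H(parent) = 0.4821. H(left) = 0.5436, H(right) = 0.4138. Weighted = (24/48)*0.5436 + (24/48)*0.4138 = 0.4787. IG = 0.4821 - 0.4787 = 0.0034, which rounds to 0.003.

0.003


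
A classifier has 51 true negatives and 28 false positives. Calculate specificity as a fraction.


Specificity = TN / (TN + FP) = 51 / 79 = 51/79.

51/79


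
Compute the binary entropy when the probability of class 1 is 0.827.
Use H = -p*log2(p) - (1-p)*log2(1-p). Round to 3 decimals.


H = -0.827*log2(0.827) - 0.173*log2(0.173) = 0.665.

0.665


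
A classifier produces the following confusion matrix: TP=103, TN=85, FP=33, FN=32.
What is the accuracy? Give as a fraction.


Accuracy = (TP + TN) / (TP + TN + FP + FN) = (103 + 85) / 253 = 188/253.

188/253


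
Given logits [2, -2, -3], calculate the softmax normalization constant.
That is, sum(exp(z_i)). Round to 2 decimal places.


Denom = e^2=7.3891 + e^-2=0.1353 + e^-3=0.0498. Sum = 7.5742, which rounds to 7.57.

7.57


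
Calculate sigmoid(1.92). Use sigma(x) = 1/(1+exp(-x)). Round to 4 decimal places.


sigma(1.92) = 1/(1+e^(-1.92)) = 1/(1+0.146607) = 1/1.146607 = 0.8721.

0.8721


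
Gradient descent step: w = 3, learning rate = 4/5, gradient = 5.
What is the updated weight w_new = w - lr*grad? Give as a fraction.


w_new = 3 - 4/5 * 5 = 3 - 4 = -1.

-1


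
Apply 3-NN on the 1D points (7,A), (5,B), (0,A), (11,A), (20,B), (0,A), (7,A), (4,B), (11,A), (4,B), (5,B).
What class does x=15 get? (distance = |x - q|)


Distances: |7-15|=8, |5-15|=10, |0-15|=15, |11-15|=4, |20-15|=5, |0-15|=15, |7-15|=8, |4-15|=11, |11-15|=4, |4-15|=11, |5-15|=10. 3 nearest: (11,A), (11,A), (20,B). Counts: {'A': 2, 'B': 1}. Majority class: A.

A


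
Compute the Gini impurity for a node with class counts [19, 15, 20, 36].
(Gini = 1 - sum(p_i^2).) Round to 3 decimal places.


Total = 90. Proportions: 19/90, 15/90, 20/90, 36/90. sum(p_i^2) = 0.2817. Gini = 1 - 0.2817 = 0.7183, which rounds to 0.718.

0.718


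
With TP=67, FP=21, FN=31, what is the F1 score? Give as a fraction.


Precision = 67/88 = 67/88. Recall = 67/98 = 67/98. F1 = 2*P*R/(P+R) = 67/93.

67/93


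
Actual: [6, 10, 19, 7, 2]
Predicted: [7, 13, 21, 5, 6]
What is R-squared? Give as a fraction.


Mean(y) = 44/5. SS_res = 34. SS_tot = 814/5. R^2 = 1 - 34/(814/5) = 322/407.

322/407


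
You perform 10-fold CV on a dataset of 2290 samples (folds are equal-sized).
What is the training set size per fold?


Each validation fold has 2290/10 = 229 samples. Training set = 2290 - 229 = 2061.

2061


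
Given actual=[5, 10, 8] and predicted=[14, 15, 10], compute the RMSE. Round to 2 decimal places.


MSE = 36.6667. RMSE = sqrt(36.6667) = 6.06.

6.06


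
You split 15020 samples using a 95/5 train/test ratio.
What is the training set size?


Test set = 15020 * 5% = 751. Training set = 15020 - 751 = 14269.

14269


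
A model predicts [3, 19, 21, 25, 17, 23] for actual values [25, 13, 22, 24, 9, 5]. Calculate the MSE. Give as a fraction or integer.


MSE = (1/6) * ((25-3)^2=484 + (13-19)^2=36 + (22-21)^2=1 + (24-25)^2=1 + (9-17)^2=64 + (5-23)^2=324). Sum = 910. MSE = 455/3.

455/3


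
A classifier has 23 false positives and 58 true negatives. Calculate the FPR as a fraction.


FPR = FP / (FP + TN) = 23 / 81 = 23/81.

23/81


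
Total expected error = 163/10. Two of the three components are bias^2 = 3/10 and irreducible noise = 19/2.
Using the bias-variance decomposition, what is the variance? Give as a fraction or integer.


Total error = bias^2 + variance + irreducible noise. So variance = 163/10 - 3/10 - 19/2 = 13/2.

13/2


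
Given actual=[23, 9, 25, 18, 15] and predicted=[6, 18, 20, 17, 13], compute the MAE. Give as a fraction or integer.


MAE = (1/5) * (|23-6|=17 + |9-18|=9 + |25-20|=5 + |18-17|=1 + |15-13|=2). Sum = 34. MAE = 34/5.

34/5


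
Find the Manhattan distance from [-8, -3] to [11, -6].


d = sum of absolute differences: |-8-11|=19 + |-3--6|=3 = 22.

22


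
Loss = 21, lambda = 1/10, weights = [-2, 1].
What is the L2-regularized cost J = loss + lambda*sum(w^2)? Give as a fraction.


L2 sq norm = sum(w^2) = 5. J = 21 + 1/10 * 5 = 43/2.

43/2


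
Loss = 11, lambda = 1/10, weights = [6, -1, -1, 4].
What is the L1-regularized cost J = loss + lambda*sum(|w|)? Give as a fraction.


L1 norm = sum(|w|) = 12. J = 11 + 1/10 * 12 = 61/5.

61/5


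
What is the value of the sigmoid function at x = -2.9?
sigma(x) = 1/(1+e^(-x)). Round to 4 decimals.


sigma(-2.9) = 1/(1+e^(2.9)) = 1/(1+18.174145) = 1/19.174145 = 0.0522.

0.0522


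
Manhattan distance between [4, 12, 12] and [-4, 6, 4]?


d = sum of absolute differences: |4--4|=8 + |12-6|=6 + |12-4|=8 = 22.

22


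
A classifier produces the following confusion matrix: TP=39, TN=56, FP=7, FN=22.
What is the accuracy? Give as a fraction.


Accuracy = (TP + TN) / (TP + TN + FP + FN) = (39 + 56) / 124 = 95/124.

95/124


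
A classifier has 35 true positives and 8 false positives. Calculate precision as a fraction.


Precision = TP / (TP + FP) = 35 / 43 = 35/43.

35/43


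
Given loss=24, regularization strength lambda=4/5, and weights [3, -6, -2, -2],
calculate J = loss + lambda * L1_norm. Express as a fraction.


L1 norm = sum(|w|) = 13. J = 24 + 4/5 * 13 = 172/5.

172/5


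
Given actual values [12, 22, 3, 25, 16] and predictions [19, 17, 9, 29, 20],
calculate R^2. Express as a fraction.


Mean(y) = 78/5. SS_res = 142. SS_tot = 1506/5. R^2 = 1 - 142/(1506/5) = 398/753.

398/753


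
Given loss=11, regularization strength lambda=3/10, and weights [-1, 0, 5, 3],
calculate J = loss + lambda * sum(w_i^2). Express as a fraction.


L2 sq norm = sum(w^2) = 35. J = 11 + 3/10 * 35 = 43/2.

43/2


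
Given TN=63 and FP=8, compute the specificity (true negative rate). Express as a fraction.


Specificity = TN / (TN + FP) = 63 / 71 = 63/71.

63/71


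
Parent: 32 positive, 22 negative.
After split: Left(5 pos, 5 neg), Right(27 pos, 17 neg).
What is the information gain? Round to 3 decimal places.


H(parent) = 0.9751. H(left) = 1.0000, H(right) = 0.9624. Weighted = (10/54)*1.0000 + (44/54)*0.9624 = 0.9694. IG = 0.9751 - 0.9694 = 0.0057, which rounds to 0.006.

0.006


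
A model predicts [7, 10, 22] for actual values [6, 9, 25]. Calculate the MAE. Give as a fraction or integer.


MAE = (1/3) * (|6-7|=1 + |9-10|=1 + |25-22|=3). Sum = 5. MAE = 5/3.

5/3


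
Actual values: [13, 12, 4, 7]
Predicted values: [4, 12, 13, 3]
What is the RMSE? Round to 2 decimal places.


MSE = 44.5000. RMSE = sqrt(44.5000) = 6.67.

6.67


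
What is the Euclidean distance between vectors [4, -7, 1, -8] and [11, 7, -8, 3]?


d = sqrt(sum of squared differences). (4-11)^2=49, (-7-7)^2=196, (1--8)^2=81, (-8-3)^2=121. Sum = 447.

sqrt(447)


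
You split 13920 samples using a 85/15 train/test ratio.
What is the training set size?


Test set = 13920 * 15% = 2088. Training set = 13920 - 2088 = 11832.

11832


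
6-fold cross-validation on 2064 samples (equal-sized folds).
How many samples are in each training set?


Each validation fold has 2064/6 = 344 samples. Training set = 2064 - 344 = 1720.

1720


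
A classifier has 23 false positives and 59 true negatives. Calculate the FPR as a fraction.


FPR = FP / (FP + TN) = 23 / 82 = 23/82.

23/82


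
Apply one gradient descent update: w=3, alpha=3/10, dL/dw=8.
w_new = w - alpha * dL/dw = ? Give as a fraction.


w_new = 3 - 3/10 * 8 = 3 - 12/5 = 3/5.

3/5


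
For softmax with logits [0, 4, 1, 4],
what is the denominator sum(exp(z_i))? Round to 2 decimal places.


Denom = e^0=1.0000 + e^4=54.5982 + e^1=2.7183 + e^4=54.5982. Sum = 112.9147, which rounds to 112.91.

112.91


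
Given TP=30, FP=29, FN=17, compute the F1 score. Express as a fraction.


Precision = 30/59 = 30/59. Recall = 30/47 = 30/47. F1 = 2*P*R/(P+R) = 30/53.

30/53


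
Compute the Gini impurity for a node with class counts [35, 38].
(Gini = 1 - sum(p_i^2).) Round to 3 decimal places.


Total = 73. Proportions: 35/73, 38/73. sum(p_i^2) = 0.5008. Gini = 1 - 0.5008 = 0.4992, which rounds to 0.499.

0.499


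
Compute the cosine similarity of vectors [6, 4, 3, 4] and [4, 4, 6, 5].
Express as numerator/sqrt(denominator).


dot = 78. |a|^2 = 77, |b|^2 = 93. cos = 78/sqrt(7161).

78/sqrt(7161)


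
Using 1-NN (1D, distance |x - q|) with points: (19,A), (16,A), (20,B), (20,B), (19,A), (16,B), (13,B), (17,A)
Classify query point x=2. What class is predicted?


Distances: |19-2|=17, |16-2|=14, |20-2|=18, |20-2|=18, |19-2|=17, |16-2|=14, |13-2|=11, |17-2|=15. 1 nearest: (13,B). Counts: {'B': 1}. Majority class: B.

B


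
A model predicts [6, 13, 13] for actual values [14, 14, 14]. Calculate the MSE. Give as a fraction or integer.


MSE = (1/3) * ((14-6)^2=64 + (14-13)^2=1 + (14-13)^2=1). Sum = 66. MSE = 22.

22


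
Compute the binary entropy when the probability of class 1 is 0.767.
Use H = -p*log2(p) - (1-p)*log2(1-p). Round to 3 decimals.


H = -0.767*log2(0.767) - 0.233*log2(0.233) = 0.783.

0.783


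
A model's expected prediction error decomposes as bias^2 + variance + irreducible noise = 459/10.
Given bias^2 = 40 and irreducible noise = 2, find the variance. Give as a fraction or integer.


Total error = bias^2 + variance + irreducible noise. So variance = 459/10 - 40 - 2 = 39/10.

39/10


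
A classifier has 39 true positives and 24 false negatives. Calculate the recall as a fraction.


Recall = TP / (TP + FN) = 39 / 63 = 13/21.

13/21


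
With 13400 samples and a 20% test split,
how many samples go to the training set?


Test set = 13400 * 20% = 2680. Training set = 13400 - 2680 = 10720.

10720


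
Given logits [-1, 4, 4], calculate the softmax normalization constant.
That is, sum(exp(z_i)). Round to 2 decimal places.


Denom = e^-1=0.3679 + e^4=54.5982 + e^4=54.5982. Sum = 109.5643, which rounds to 109.56.

109.56


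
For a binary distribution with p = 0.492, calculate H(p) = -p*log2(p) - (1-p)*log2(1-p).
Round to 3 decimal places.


H = -0.492*log2(0.492) - 0.508*log2(0.508) = 1.000.

1.000


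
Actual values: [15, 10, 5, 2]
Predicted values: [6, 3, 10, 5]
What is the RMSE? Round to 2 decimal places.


MSE = 41.0000. RMSE = sqrt(41.0000) = 6.40.

6.40


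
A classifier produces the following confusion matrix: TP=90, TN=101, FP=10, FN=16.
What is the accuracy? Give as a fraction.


Accuracy = (TP + TN) / (TP + TN + FP + FN) = (90 + 101) / 217 = 191/217.

191/217


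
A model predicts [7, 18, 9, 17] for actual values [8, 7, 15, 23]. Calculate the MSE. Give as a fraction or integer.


MSE = (1/4) * ((8-7)^2=1 + (7-18)^2=121 + (15-9)^2=36 + (23-17)^2=36). Sum = 194. MSE = 97/2.

97/2


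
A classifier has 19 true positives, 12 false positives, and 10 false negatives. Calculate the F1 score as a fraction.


Precision = 19/31 = 19/31. Recall = 19/29 = 19/29. F1 = 2*P*R/(P+R) = 19/30.

19/30


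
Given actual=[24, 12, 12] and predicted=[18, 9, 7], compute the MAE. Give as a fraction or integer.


MAE = (1/3) * (|24-18|=6 + |12-9|=3 + |12-7|=5). Sum = 14. MAE = 14/3.

14/3


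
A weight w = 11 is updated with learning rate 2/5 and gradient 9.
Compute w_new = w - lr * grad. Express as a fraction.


w_new = 11 - 2/5 * 9 = 11 - 18/5 = 37/5.

37/5


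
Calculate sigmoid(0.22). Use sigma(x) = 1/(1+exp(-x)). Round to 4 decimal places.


sigma(0.22) = 1/(1+e^(-0.22)) = 1/(1+0.802519) = 1/1.802519 = 0.5548.

0.5548


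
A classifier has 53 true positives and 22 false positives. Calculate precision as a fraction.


Precision = TP / (TP + FP) = 53 / 75 = 53/75.

53/75


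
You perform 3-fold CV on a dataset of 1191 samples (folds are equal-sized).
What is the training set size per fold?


Each validation fold has 1191/3 = 397 samples. Training set = 1191 - 397 = 794.

794


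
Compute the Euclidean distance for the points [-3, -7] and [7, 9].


d = sqrt(sum of squared differences). (-3-7)^2=100, (-7-9)^2=256. Sum = 356.

sqrt(356)


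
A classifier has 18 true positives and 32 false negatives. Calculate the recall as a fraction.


Recall = TP / (TP + FN) = 18 / 50 = 9/25.

9/25


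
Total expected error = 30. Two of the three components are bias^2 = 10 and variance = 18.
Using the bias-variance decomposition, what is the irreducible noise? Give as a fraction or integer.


Total error = bias^2 + variance + irreducible noise. So irreducible noise = 30 - 10 - 18 = 2.

2


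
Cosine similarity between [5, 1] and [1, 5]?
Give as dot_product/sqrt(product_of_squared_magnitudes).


dot = 10. |a|^2 = 26, |b|^2 = 26. cos = 10/sqrt(676).

10/sqrt(676)


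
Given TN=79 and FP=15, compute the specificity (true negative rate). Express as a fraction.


Specificity = TN / (TN + FP) = 79 / 94 = 79/94.

79/94


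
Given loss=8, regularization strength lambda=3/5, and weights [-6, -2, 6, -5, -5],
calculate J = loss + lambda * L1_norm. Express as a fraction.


L1 norm = sum(|w|) = 24. J = 8 + 3/5 * 24 = 112/5.

112/5


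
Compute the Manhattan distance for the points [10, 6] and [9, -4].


d = sum of absolute differences: |10-9|=1 + |6--4|=10 = 11.

11


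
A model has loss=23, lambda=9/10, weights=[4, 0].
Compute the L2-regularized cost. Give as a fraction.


L2 sq norm = sum(w^2) = 16. J = 23 + 9/10 * 16 = 187/5.

187/5


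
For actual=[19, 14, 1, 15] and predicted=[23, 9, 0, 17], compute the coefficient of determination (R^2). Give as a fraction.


Mean(y) = 49/4. SS_res = 46. SS_tot = 731/4. R^2 = 1 - 46/(731/4) = 547/731.

547/731


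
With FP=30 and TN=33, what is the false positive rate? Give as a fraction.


FPR = FP / (FP + TN) = 30 / 63 = 10/21.

10/21


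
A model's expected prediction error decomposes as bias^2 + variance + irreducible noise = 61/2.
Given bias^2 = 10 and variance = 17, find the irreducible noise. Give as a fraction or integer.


Total error = bias^2 + variance + irreducible noise. So irreducible noise = 61/2 - 10 - 17 = 7/2.

7/2
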